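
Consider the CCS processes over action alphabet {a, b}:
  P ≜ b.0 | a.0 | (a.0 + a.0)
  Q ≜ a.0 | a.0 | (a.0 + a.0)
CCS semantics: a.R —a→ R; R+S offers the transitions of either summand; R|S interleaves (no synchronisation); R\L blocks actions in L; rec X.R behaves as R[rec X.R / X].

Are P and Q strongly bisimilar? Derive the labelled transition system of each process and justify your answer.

P's transition system — 8 states:
  u0 = b.0 | a.0 | (a.0 + a.0) → --a--▸ u1, --a--▸ u2, --b--▸ u3
  u1 = b.0 | 0 | (a.0 + a.0) → --a--▸ u4, --b--▸ u5
  u2 = b.0 | a.0 | 0 → --a--▸ u4, --b--▸ u6
  u3 = 0 | a.0 | (a.0 + a.0) → --a--▸ u5, --a--▸ u6
  u4 = b.0 | 0 | 0 → --b--▸ u7
  u5 = 0 | 0 | (a.0 + a.0) → --a--▸ u7
  u6 = 0 | a.0 | 0 → --a--▸ u7
  u7 = 0 | 0 | 0 → deadlocked
Q's transition system — 8 states:
  v0 = a.0 | a.0 | (a.0 + a.0) → --a--▸ v1, --a--▸ v2, --a--▸ v3
  v1 = 0 | a.0 | (a.0 + a.0) → --a--▸ v4, --a--▸ v5
  v2 = a.0 | 0 | (a.0 + a.0) → --a--▸ v4, --a--▸ v6
  v3 = a.0 | a.0 | 0 → --a--▸ v5, --a--▸ v6
  v4 = 0 | 0 | (a.0 + a.0) → --a--▸ v7
  v5 = 0 | a.0 | 0 → --a--▸ v7
  v6 = a.0 | 0 | 0 → --a--▸ v7
  v7 = 0 | 0 | 0 → deadlocked
Partition-refinement fixed point:
  B0 = {u0}
  B1 = {u1, u2}
  B2 = {u5, u6, v4, v5, v6}
  B3 = {u7, v7}
  B4 = {u4}
  B5 = {u3, v1, v2, v3}
  B6 = {v0}
u0 ∈ B0, v0 ∈ B6 → different blocks

P ≁ Q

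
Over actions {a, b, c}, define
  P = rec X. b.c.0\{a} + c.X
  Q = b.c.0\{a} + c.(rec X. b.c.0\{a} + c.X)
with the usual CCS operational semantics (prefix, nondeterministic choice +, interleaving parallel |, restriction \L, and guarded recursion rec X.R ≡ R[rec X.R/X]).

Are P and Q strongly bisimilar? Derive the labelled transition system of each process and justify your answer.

LTS(P): 3 reachable states
  u0 = rec X. b.c.0\{a} + c.X | -b-> u1, -c-> u0
  u1 = c.0\{a} | -c-> u2
  u2 = 0\{a} | ∅
LTS(Q): 4 reachable states
  v0 = b.c.0\{a} + c.(rec X. b.c.0\{a} + c.X) | -b-> v1, -c-> v2
  v1 = c.0\{a} | -c-> v3
  v2 = rec X. b.c.0\{a} + c.X | -b-> v1, -c-> v2
  v3 = 0\{a} | ∅
Coarsest stable partition (strong bisimilarity classes):
  B0 = {u0, v0, v2}
  B1 = {u1, v1}
  B2 = {u2, v3}
u0 ∈ B0, v0 ∈ B0 → same block

P ~ Q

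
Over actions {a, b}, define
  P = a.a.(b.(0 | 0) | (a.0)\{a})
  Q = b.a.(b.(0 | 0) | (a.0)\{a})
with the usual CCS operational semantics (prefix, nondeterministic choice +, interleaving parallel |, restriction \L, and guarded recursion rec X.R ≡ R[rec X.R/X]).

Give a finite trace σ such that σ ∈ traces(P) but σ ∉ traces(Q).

a

P's transition system — 4 states:
  m0 = a.a.(b.(0 | 0) | (a.0)\{a}) | --a--▸ m1
  m1 = a.(b.(0 | 0) | (a.0)\{a}) | --a--▸ m2
  m2 = b.(0 | 0) | (a.0)\{a} | --b--▸ m3
  m3 = 0 | 0 | (a.0)\{a} | stopped
Q's transition system — 4 states:
  n0 = b.a.(b.(0 | 0) | (a.0)\{a}) | --b--▸ n1
  n1 = a.(b.(0 | 0) | (a.0)\{a}) | --a--▸ n2
  n2 = b.(0 | 0) | (a.0)\{a} | --b--▸ n3
  n3 = 0 | 0 | (a.0)\{a} | stopped
Executing a from P (initial set {m0}):
  step 1 (a): {m1}
  ✓ P
Executing a from Q (initial set {n0}):
  step 1 (a): ∅  — Q cannot continue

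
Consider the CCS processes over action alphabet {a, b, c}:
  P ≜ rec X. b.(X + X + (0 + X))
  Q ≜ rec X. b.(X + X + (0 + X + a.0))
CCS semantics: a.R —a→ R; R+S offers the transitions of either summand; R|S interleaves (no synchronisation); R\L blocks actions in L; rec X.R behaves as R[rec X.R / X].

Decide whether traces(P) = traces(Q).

traces(P) ≠ traces(Q) — witness ⟨ba⟩

P's transition system — 2 states:
  p0 = rec X. b.(X + X + (0 + X)) has moves -b-> p1
  p1 = (rec X. b.(X + X + (0 + X))) + (rec X. b.(X + X + (0 + X))) + (0 + (rec X. b.(X + X + (0 + X)))) has moves -b-> p1
Q's transition system — 3 states:
  q0 = rec X. b.(X + X + (0 + X + a.0)) has moves -b-> q1
  q1 = (rec X. b.(X + X + (0 + X + a.0))) + (rec X. b.(X + X + (0 + X + a.0))) + (0 + (rec X. b.(X + X + (0 + X + a.0))) + a.0) has moves -a-> q2, -b-> q1
  q2 = 0 has moves stopped
Trace ⟨ba⟩ through Q, begin at {q0}:
  [1] b ⇒ {q1}
  [2] a ⇒ {q2}
  Q completes σ.
Trace ⟨ba⟩ through P, begin at {p0}:
  [1] b ⇒ {p1}
  [2] a ⇒ no successor for P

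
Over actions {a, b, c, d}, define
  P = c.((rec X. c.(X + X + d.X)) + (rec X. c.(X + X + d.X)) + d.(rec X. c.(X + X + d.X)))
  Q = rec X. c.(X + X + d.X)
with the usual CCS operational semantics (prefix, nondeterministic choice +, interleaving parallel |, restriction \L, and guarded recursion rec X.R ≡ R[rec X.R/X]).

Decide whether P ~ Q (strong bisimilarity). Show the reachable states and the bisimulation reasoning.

Reachable graph of P (3 states):
  p0 = c.((rec X. c.(X + X + d.X)) + (rec X. c.(X + X + d.X)) + d.(rec X. c.(X + X + d.X))) ⊢ --c--▸ p1
  p1 = (rec X. c.(X + X + d.X)) + (rec X. c.(X + X + d.X)) + d.(rec X. c.(X + X + d.X)) ⊢ --c--▸ p1, --d--▸ p2
  p2 = rec X. c.(X + X + d.X) ⊢ --c--▸ p1
Reachable graph of Q (2 states):
  q0 = rec X. c.(X + X + d.X) ⊢ --c--▸ q1
  q1 = (rec X. c.(X + X + d.X)) + (rec X. c.(X + X + d.X)) + d.(rec X. c.(X + X + d.X)) ⊢ --c--▸ q1, --d--▸ q0
Bisimilarity quotient blocks:
  B0 = {p0, p2, q0}
  B1 = {p1, q1}
p0 ∈ B0, q0 ∈ B0 → same block

P ~ Q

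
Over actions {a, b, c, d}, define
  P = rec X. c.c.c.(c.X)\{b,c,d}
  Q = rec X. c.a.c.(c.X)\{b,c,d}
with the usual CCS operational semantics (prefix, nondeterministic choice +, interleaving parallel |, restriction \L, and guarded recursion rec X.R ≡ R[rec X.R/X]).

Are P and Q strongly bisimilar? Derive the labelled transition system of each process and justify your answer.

NO

P's transition system — 4 states:
  p0 = rec X. c.c.c.(c.X)\{b,c,d} ⊢ —c→ p1
  p1 = c.c.(c.(rec X. c.c.c.(c.X)\{b,c,d}))\{b,c,d} ⊢ —c→ p2
  p2 = c.(c.(rec X. c.c.c.(c.X)\{b,c,d}))\{b,c,d} ⊢ —c→ p3
  p3 = (c.(rec X. c.c.c.(c.X)\{b,c,d}))\{b,c,d} ⊢ deadlocked
Q's transition system — 4 states:
  q0 = rec X. c.a.c.(c.X)\{b,c,d} ⊢ —c→ q1
  q1 = a.c.(c.(rec X. c.a.c.(c.X)\{b,c,d}))\{b,c,d} ⊢ —a→ q2
  q2 = c.(c.(rec X. c.a.c.(c.X)\{b,c,d}))\{b,c,d} ⊢ —c→ q3
  q3 = (c.(rec X. c.a.c.(c.X)\{b,c,d}))\{b,c,d} ⊢ deadlocked
Partition-refinement fixed point:
  B0 = {p0}
  B1 = {p1}
  B2 = {p2, q2}
  B3 = {p3, q3}
  B4 = {q0}
  B5 = {q1}
p0 ∈ B0, q0 ∈ B4 → different blocks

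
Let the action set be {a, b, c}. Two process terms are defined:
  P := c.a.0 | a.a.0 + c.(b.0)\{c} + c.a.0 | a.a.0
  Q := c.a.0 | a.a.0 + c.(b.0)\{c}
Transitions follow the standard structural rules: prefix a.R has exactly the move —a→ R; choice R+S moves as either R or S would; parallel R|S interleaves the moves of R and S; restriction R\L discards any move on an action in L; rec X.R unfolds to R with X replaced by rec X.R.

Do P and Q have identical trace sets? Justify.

trace-equivalent

P's transition system — 11 states:
  m0 = c.a.0 | a.a.0 + c.(b.0)\{c} + c.a.0 | a.a.0 :: =a=> m1, =c=> m2, =c=> m3
  m1 = c.a.0 | a.0 :: =a=> m4, =c=> m5
  m2 = (b.0)\{c} :: =b=> m6
  m3 = a.0 | a.a.0 :: =a=> m5, =a=> m7
  m4 = c.a.0 | 0 :: =c=> m8
  m5 = a.0 | a.0 :: =a=> m8, =a=> m9
  m6 = 0\{c} :: (no moves)
  m7 = 0 | a.a.0 :: =a=> m9
  m8 = a.0 | 0 :: =a=> m10
  m9 = 0 | a.0 :: =a=> m10
  m10 = 0 | 0 :: (no moves)
Q's transition system — 11 states:
  n0 = c.a.0 | a.a.0 + c.(b.0)\{c} :: =a=> n1, =c=> n2, =c=> n3
  n1 = c.a.0 | a.0 :: =a=> n4, =c=> n5
  n2 = (b.0)\{c} :: =b=> n6
  n3 = a.0 | a.a.0 :: =a=> n5, =a=> n7
  n4 = c.a.0 | 0 :: =c=> n8
  n5 = a.0 | a.0 :: =a=> n8, =a=> n9
  n6 = 0\{c} :: (no moves)
  n7 = 0 | a.a.0 :: =a=> n9
  n8 = a.0 | 0 :: =a=> n10
  n9 = 0 | a.0 :: =a=> n10
  n10 = 0 | 0 :: (no moves)
Partition-refinement fixed point:
  B0 = {m0, n0}
  B1 = {m2, n2}
  B2 = {m10, m6, n10, n6}
  B3 = {m3, n3}
  B4 = {m5, m7, n5, n7}
  B5 = {m8, m9, n8, n9}
  B6 = {m1, n1}
  B7 = {m4, n4}
m0 ∈ B0, n0 ∈ B0 → same block
Bisimilar ⇒ trace-equivalent.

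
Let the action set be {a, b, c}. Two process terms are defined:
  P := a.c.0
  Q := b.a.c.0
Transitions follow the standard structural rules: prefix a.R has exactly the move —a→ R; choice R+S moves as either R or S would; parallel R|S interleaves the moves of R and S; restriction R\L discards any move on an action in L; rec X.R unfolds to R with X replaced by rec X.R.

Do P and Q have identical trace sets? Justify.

NO — witness ⟨a⟩

Reachable graph of P (3 states):
  u0 = a.c.0 | --a--▸ u1
  u1 = c.0 | --c--▸ u2
  u2 = 0 | deadlocked
Reachable graph of Q (4 states):
  v0 = b.a.c.0 | --b--▸ v1
  v1 = a.c.0 | --a--▸ v2
  v2 = c.0 | --c--▸ v3
  v3 = 0 | deadlocked
Executing a from P (initial set {u0}):
  step 1 (a): {u1}
  ✓ P
Executing a from Q (initial set {v0}):
  step 1 (a): ∅  — Q cannot continue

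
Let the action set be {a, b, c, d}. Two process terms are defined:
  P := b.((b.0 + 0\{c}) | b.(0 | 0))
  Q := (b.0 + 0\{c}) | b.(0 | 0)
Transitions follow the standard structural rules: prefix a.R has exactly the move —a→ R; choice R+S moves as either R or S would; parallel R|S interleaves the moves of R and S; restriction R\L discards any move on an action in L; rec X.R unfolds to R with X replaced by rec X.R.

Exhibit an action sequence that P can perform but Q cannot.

LTS(P): 5 reachable states
  u0 = b.((b.0 + 0\{c}) | b.(0 | 0)) has moves -b-> u1
  u1 = (b.0 + 0\{c}) | b.(0 | 0) has moves -b-> u2, -b-> u3
  u2 = (b.0 + 0\{c}) | (0 | 0) has moves -b-> u4
  u3 = 0 | b.(0 | 0) has moves -b-> u4
  u4 = 0 | (0 | 0) has moves ·
LTS(Q): 4 reachable states
  v0 = (b.0 + 0\{c}) | b.(0 | 0) has moves -b-> v1, -b-> v2
  v1 = (b.0 + 0\{c}) | (0 | 0) has moves -b-> v3
  v2 = 0 | b.(0 | 0) has moves -b-> v3
  v3 = 0 | (0 | 0) has moves ·
Run σ = ⟨bbb⟩ on P: start {u0}
  after b @ step 1: {u1}
  after b @ step 2: {u2, u3}
  after b @ step 3: {u4}
  P completes σ.
Run σ = ⟨bbb⟩ on Q: start {v0}
  after b @ step 1: {v1, v2}
  after b @ step 2: {v3}
  after b @ step 3: no successor for Q

bbb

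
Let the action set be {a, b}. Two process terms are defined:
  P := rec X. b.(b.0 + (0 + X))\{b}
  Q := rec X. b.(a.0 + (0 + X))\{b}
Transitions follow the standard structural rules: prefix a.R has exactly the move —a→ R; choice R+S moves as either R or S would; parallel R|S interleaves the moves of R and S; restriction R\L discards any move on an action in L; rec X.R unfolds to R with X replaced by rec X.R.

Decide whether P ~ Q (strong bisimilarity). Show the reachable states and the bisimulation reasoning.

P ≁ Q

LTS(P): 2 reachable states
  s0 = rec X. b.(b.0 + (0 + X))\{b} ⊢ =b=> s1
  s1 = (b.0 + (0 + (rec X. b.(b.0 + (0 + X))\{b})))\{b} ⊢ stopped
LTS(Q): 3 reachable states
  t0 = rec X. b.(a.0 + (0 + X))\{b} ⊢ =b=> t1
  t1 = (a.0 + (0 + (rec X. b.(a.0 + (0 + X))\{b})))\{b} ⊢ =a=> t2
  t2 = 0\{b} ⊢ stopped
Partition-refinement fixed point:
  B0 = {s0}
  B1 = {s1, t2}
  B2 = {t0}
  B3 = {t1}
s0 ∈ B0, t0 ∈ B2 → different blocks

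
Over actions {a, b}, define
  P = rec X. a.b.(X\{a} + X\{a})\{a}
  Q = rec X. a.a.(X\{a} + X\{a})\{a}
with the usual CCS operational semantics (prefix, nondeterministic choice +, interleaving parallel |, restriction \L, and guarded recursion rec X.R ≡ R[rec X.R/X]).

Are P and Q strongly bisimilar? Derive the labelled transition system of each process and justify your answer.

not bisimilar

Reachable graph of P (3 states):
  p0 = rec X. a.b.(X\{a} + X\{a})\{a} | --a--▸ p1
  p1 = b.((rec X. a.b.(X\{a} + X\{a})\{a})\{a} + (rec X. a.b.(X\{a} + X\{a})\{a})\{a})\{a} | --b--▸ p2
  p2 = ((rec X. a.b.(X\{a} + X\{a})\{a})\{a} + (rec X. a.b.(X\{a} + X\{a})\{a})\{a})\{a} | stopped
Reachable graph of Q (3 states):
  q0 = rec X. a.a.(X\{a} + X\{a})\{a} | --a--▸ q1
  q1 = a.((rec X. a.a.(X\{a} + X\{a})\{a})\{a} + (rec X. a.a.(X\{a} + X\{a})\{a})\{a})\{a} | --a--▸ q2
  q2 = ((rec X. a.a.(X\{a} + X\{a})\{a})\{a} + (rec X. a.a.(X\{a} + X\{a})\{a})\{a})\{a} | stopped
Partition-refinement fixed point:
  B0 = {p0}
  B1 = {p1}
  B2 = {p2, q2}
  B3 = {q0}
  B4 = {q1}
p0 ∈ B0, q0 ∈ B3 → different blocks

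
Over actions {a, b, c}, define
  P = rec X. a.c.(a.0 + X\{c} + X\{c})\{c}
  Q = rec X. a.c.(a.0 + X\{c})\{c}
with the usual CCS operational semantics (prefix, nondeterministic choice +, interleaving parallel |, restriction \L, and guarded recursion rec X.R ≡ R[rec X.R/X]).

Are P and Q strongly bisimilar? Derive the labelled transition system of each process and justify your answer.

P ~ Q

P's transition system — 5 states:
  u0 = rec X. a.c.(a.0 + X\{c} + X\{c})\{c} | --a--▸ u1
  u1 = c.(a.0 + (rec X. a.c.(a.0 + X\{c} + X\{c})\{c})\{c} + (rec X. a.c.(a.0 + X\{c} + X\{c})\{c})\{c})\{c} | --c--▸ u2
  u2 = (a.0 + (rec X. a.c.(a.0 + X\{c} + X\{c})\{c})\{c} + (rec X. a.c.(a.0 + X\{c} + X\{c})\{c})\{c})\{c} | --a--▸ u3, --a--▸ u4
  u3 = (c.(a.0 + (rec X. a.c.(a.0 + X\{c} + X\{c})\{c})\{c} + (rec X. a.c.(a.0 + X\{c} + X\{c})\{c})\{c})\{c})\{c}\{c} | ·
  u4 = 0\{c} | ·
Q's transition system — 5 states:
  v0 = rec X. a.c.(a.0 + X\{c})\{c} | --a--▸ v1
  v1 = c.(a.0 + (rec X. a.c.(a.0 + X\{c})\{c})\{c})\{c} | --c--▸ v2
  v2 = (a.0 + (rec X. a.c.(a.0 + X\{c})\{c})\{c})\{c} | --a--▸ v3, --a--▸ v4
  v3 = (c.(a.0 + (rec X. a.c.(a.0 + X\{c})\{c})\{c})\{c})\{c}\{c} | ·
  v4 = 0\{c} | ·
Bisimilarity quotient blocks:
  B0 = {u0, v0}
  B1 = {u1, v1}
  B2 = {u2, v2}
  B3 = {u3, u4, v3, v4}
u0 ∈ B0, v0 ∈ B0 → same block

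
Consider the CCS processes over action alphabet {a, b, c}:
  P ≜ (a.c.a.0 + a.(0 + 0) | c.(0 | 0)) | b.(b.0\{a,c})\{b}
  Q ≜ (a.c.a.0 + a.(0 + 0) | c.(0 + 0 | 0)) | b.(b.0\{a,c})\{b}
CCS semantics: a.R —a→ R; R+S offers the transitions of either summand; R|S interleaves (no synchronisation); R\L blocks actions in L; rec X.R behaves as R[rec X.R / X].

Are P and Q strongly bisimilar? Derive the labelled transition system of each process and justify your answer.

Reachable graph of P (14 states):
  u0 = (a.c.a.0 + a.(0 + 0) | c.(0 | 0)) | b.(b.0\{a,c})\{b} :: =a=> u1, =a=> u2, =b=> u3, =c=> u4
  u1 = (0 + 0) | c.(0 | 0) | b.(b.0\{a,c})\{b} :: =b=> u5, =c=> u6
  u2 = c.a.0 | b.(b.0\{a,c})\{b} :: =b=> u7, =c=> u8
  u3 = (a.c.a.0 + a.(0 + 0) | c.(0 | 0)) | (b.0\{a,c})\{b} :: =a=> u5, =a=> u7, =c=> u9
  u4 = a.(0 + 0) | (0 | 0) | b.(b.0\{a,c})\{b} :: =a=> u6, =b=> u9
  u5 = (0 + 0) | c.(0 | 0) | (b.0\{a,c})\{b} :: =c=> u10
  u6 = (0 + 0) | (0 | 0) | b.(b.0\{a,c})\{b} :: =b=> u10
  u7 = c.a.0 | (b.0\{a,c})\{b} :: =c=> u11
  u8 = a.0 | b.(b.0\{a,c})\{b} :: =a=> u12, =b=> u11
  u9 = a.(0 + 0) | (0 | 0) | (b.0\{a,c})\{b} :: =a=> u10
  u10 = (0 + 0) | (0 | 0) | (b.0\{a,c})\{b} :: ·
  u11 = a.0 | (b.0\{a,c})\{b} :: =a=> u13
  u12 = 0 | b.(b.0\{a,c})\{b} :: =b=> u13
  u13 = 0 | (b.0\{a,c})\{b} :: ·
Reachable graph of Q (14 states):
  v0 = (a.c.a.0 + a.(0 + 0) | c.(0 + 0 | 0)) | b.(b.0\{a,c})\{b} :: =a=> v1, =a=> v2, =b=> v3, =c=> v4
  v1 = (0 + 0) | c.(0 + 0 | 0) | b.(b.0\{a,c})\{b} :: =b=> v5, =c=> v6
  v2 = c.a.0 | b.(b.0\{a,c})\{b} :: =b=> v7, =c=> v8
  v3 = (a.c.a.0 + a.(0 + 0) | c.(0 + 0 | 0)) | (b.0\{a,c})\{b} :: =a=> v5, =a=> v7, =c=> v9
  v4 = a.(0 + 0) | (0 + 0 | 0) | b.(b.0\{a,c})\{b} :: =a=> v6, =b=> v9
  v5 = (0 + 0) | c.(0 + 0 | 0) | (b.0\{a,c})\{b} :: =c=> v10
  v6 = (0 + 0) | (0 + 0 | 0) | b.(b.0\{a,c})\{b} :: =b=> v10
  v7 = c.a.0 | (b.0\{a,c})\{b} :: =c=> v11
  v8 = a.0 | b.(b.0\{a,c})\{b} :: =a=> v12, =b=> v11
  v9 = a.(0 + 0) | (0 + 0 | 0) | (b.0\{a,c})\{b} :: =a=> v10
  v10 = (0 + 0) | (0 + 0 | 0) | (b.0\{a,c})\{b} :: ·
  v11 = a.0 | (b.0\{a,c})\{b} :: =a=> v13
  v12 = 0 | b.(b.0\{a,c})\{b} :: =b=> v13
  v13 = 0 | (b.0\{a,c})\{b} :: ·
Coarsest stable partition (strong bisimilarity classes):
  B0 = {u0, v0}
  B1 = {u4, u8, v4, v8}
  B2 = {u12, u6, v12, v6}
  B3 = {u10, u13, v10, v13}
  B4 = {u11, u9, v11, v9}
  B5 = {u2, v2}
  B6 = {u7, v7}
  B7 = {u3, v3}
  B8 = {u5, v5}
  B9 = {u1, v1}
u0 ∈ B0, v0 ∈ B0 → same block

YES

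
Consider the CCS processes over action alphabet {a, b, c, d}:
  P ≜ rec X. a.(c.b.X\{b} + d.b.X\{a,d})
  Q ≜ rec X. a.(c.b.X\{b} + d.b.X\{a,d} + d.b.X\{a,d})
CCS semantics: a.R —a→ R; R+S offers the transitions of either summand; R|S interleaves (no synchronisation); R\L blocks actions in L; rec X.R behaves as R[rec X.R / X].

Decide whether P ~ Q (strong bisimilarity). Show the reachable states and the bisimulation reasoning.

Reachable graph of P (9 states):
  m0 = rec X. a.(c.b.X\{b} + d.b.X\{a,d}) | --a--▸ m1
  m1 = c.b.(rec X. a.(c.b.X\{b} + d.b.X\{a,d}))\{b} + d.b.(rec X. a.(c.b.X\{b} + d.b.X\{a,d}))\{a,d} | --c--▸ m2, --d--▸ m3
  m2 = b.(rec X. a.(c.b.X\{b} + d.b.X\{a,d}))\{b} | --b--▸ m4
  m3 = b.(rec X. a.(c.b.X\{b} + d.b.X\{a,d}))\{a,d} | --b--▸ m5
  m4 = (rec X. a.(c.b.X\{b} + d.b.X\{a,d}))\{b} | --a--▸ m6
  m5 = (rec X. a.(c.b.X\{b} + d.b.X\{a,d}))\{a,d} | deadlocked
  m6 = (c.b.(rec X. a.(c.b.X\{b} + d.b.X\{a,d}))\{b} + d.b.(rec X. a.(c.b.X\{b} + d.b.X\{a,d}))\{a,d})\{b} | --c--▸ m7, --d--▸ m8
  m7 = (b.(rec X. a.(c.b.X\{b} + d.b.X\{a,d}))\{b})\{b} | deadlocked
  m8 = (b.(rec X. a.(c.b.X\{b} + d.b.X\{a,d}))\{a,d})\{b} | deadlocked
Reachable graph of Q (9 states):
  n0 = rec X. a.(c.b.X\{b} + d.b.X\{a,d} + d.b.X\{a,d}) | --a--▸ n1
  n1 = c.b.(rec X. a.(c.b.X\{b} + d.b.X\{a,d} + d.b.X\{a,d}))\{b} + d.b.(rec X. a.(c.b.X\{b} + d.b.X\{a,d} + d.b.X\{a,d}))\{a,d} + d.b.(rec X. a.(c.b.X\{b} + d.b.X\{a,d} + d.b.X\{a,d}))\{a,d} | --c--▸ n2, --d--▸ n3
  n2 = b.(rec X. a.(c.b.X\{b} + d.b.X\{a,d} + d.b.X\{a,d}))\{b} | --b--▸ n4
  n3 = b.(rec X. a.(c.b.X\{b} + d.b.X\{a,d} + d.b.X\{a,d}))\{a,d} | --b--▸ n5
  n4 = (rec X. a.(c.b.X\{b} + d.b.X\{a,d} + d.b.X\{a,d}))\{b} | --a--▸ n6
  n5 = (rec X. a.(c.b.X\{b} + d.b.X\{a,d} + d.b.X\{a,d}))\{a,d} | deadlocked
  n6 = (c.b.(rec X. a.(c.b.X\{b} + d.b.X\{a,d} + d.b.X\{a,d}))\{b} + d.b.(rec X. a.(c.b.X\{b} + d.b.X\{a,d} + d.b.X\{a,d}))\{a,d} + d.b.(rec X. a.(c.b.X\{b} + d.b.X\{a,d} + d.b.X\{a,d}))\{a,d})\{b} | --c--▸ n7, --d--▸ n8
  n7 = (b.(rec X. a.(c.b.X\{b} + d.b.X\{a,d} + d.b.X\{a,d}))\{b})\{b} | deadlocked
  n8 = (b.(rec X. a.(c.b.X\{b} + d.b.X\{a,d} + d.b.X\{a,d}))\{a,d})\{b} | deadlocked
Bisimilarity quotient blocks:
  B0 = {m0, n0}
  B1 = {m1, n1}
  B2 = {m2, n2}
  B3 = {m4, n4}
  B4 = {m6, n6}
  B5 = {m5, m7, m8, n5, n7, n8}
  B6 = {m3, n3}
m0 ∈ B0, n0 ∈ B0 → same block

YES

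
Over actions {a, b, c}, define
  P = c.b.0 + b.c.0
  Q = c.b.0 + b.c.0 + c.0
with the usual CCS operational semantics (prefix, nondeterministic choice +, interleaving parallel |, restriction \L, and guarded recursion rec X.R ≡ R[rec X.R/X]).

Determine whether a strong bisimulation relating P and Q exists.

P's transition system — 4 states:
  m0 = c.b.0 + b.c.0 :: =b=> m1, =c=> m2
  m1 = c.0 :: =c=> m3
  m2 = b.0 :: =b=> m3
  m3 = 0 :: (no moves)
Q's transition system — 4 states:
  n0 = c.b.0 + b.c.0 + c.0 :: =b=> n1, =c=> n2, =c=> n3
  n1 = c.0 :: =c=> n2
  n2 = 0 :: (no moves)
  n3 = b.0 :: =b=> n2
Coarsest stable partition (strong bisimilarity classes):
  B0 = {m0}
  B1 = {m1, n1}
  B2 = {m3, n2}
  B3 = {m2, n3}
  B4 = {n0}
m0 ∈ B0, n0 ∈ B4 → different blocks

not bisimilar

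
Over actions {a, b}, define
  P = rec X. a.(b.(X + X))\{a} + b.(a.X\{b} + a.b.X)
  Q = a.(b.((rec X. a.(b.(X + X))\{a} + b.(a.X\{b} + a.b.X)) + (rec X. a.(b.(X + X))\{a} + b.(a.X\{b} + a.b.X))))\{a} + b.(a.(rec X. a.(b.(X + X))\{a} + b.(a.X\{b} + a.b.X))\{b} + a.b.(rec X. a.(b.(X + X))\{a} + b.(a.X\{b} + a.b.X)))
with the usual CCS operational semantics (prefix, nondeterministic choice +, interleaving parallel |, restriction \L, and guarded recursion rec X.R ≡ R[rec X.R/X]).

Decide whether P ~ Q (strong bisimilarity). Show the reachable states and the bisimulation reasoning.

P ~ Q

Reachable graph of P (8 states):
  s0 = rec X. a.(b.(X + X))\{a} + b.(a.X\{b} + a.b.X) ⊢ -a-> s1, -b-> s2
  s1 = (b.((rec X. a.(b.(X + X))\{a} + b.(a.X\{b} + a.b.X)) + (rec X. a.(b.(X + X))\{a} + b.(a.X\{b} + a.b.X))))\{a} ⊢ -b-> s3
  s2 = a.(rec X. a.(b.(X + X))\{a} + b.(a.X\{b} + a.b.X))\{b} + a.b.(rec X. a.(b.(X + X))\{a} + b.(a.X\{b} + a.b.X)) ⊢ -a-> s4, -a-> s5
  s3 = ((rec X. a.(b.(X + X))\{a} + b.(a.X\{b} + a.b.X)) + (rec X. a.(b.(X + X))\{a} + b.(a.X\{b} + a.b.X)))\{a} ⊢ -b-> s6
  s4 = (rec X. a.(b.(X + X))\{a} + b.(a.X\{b} + a.b.X))\{b} ⊢ -a-> s7
  s5 = b.(rec X. a.(b.(X + X))\{a} + b.(a.X\{b} + a.b.X)) ⊢ -b-> s0
  s6 = (a.(rec X. a.(b.(X + X))\{a} + b.(a.X\{b} + a.b.X))\{b} + a.b.(rec X. a.(b.(X + X))\{a} + b.(a.X\{b} + a.b.X)))\{a} ⊢ deadlocked
  s7 = (b.((rec X. a.(b.(X + X))\{a} + b.(a.X\{b} + a.b.X)) + (rec X. a.(b.(X + X))\{a} + b.(a.X\{b} + a.b.X))))\{a}\{b} ⊢ deadlocked
Reachable graph of Q (9 states):
  t0 = a.(b.((rec X. a.(b.(X + X))\{a} + b.(a.X\{b} + a.b.X)) + (rec X. a.(b.(X + X))\{a} + b.(a.X\{b} + a.b.X))))\{a} + b.(a.(rec X. a.(b.(X + X))\{a} + b.(a.X\{b} + a.b.X))\{b} + a.b.(rec X. a.(b.(X + X))\{a} + b.(a.X\{b} + a.b.X))) ⊢ -a-> t1, -b-> t2
  t1 = (b.((rec X. a.(b.(X + X))\{a} + b.(a.X\{b} + a.b.X)) + (rec X. a.(b.(X + X))\{a} + b.(a.X\{b} + a.b.X))))\{a} ⊢ -b-> t3
  t2 = a.(rec X. a.(b.(X + X))\{a} + b.(a.X\{b} + a.b.X))\{b} + a.b.(rec X. a.(b.(X + X))\{a} + b.(a.X\{b} + a.b.X)) ⊢ -a-> t4, -a-> t5
  t3 = ((rec X. a.(b.(X + X))\{a} + b.(a.X\{b} + a.b.X)) + (rec X. a.(b.(X + X))\{a} + b.(a.X\{b} + a.b.X)))\{a} ⊢ -b-> t6
  t4 = (rec X. a.(b.(X + X))\{a} + b.(a.X\{b} + a.b.X))\{b} ⊢ -a-> t7
  t5 = b.(rec X. a.(b.(X + X))\{a} + b.(a.X\{b} + a.b.X)) ⊢ -b-> t8
  t6 = (a.(rec X. a.(b.(X + X))\{a} + b.(a.X\{b} + a.b.X))\{b} + a.b.(rec X. a.(b.(X + X))\{a} + b.(a.X\{b} + a.b.X)))\{a} ⊢ deadlocked
  t7 = (b.((rec X. a.(b.(X + X))\{a} + b.(a.X\{b} + a.b.X)) + (rec X. a.(b.(X + X))\{a} + b.(a.X\{b} + a.b.X))))\{a}\{b} ⊢ deadlocked
  t8 = rec X. a.(b.(X + X))\{a} + b.(a.X\{b} + a.b.X) ⊢ -a-> t1, -b-> t2
Bisimilarity quotient blocks:
  B0 = {s0, t0, t8}
  B1 = {s2, t2}
  B2 = {s5, t5}
  B3 = {s4, t4}
  B4 = {s6, s7, t6, t7}
  B5 = {s1, t1}
  B6 = {s3, t3}
s0 ∈ B0, t0 ∈ B0 → same block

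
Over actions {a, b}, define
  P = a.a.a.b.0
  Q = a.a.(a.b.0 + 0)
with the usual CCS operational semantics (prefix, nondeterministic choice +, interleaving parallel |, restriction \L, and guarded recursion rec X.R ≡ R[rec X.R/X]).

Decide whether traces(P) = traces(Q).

P's transition system — 5 states:
  s0 = a.a.a.b.0 → -a-> s1
  s1 = a.a.b.0 → -a-> s2
  s2 = a.b.0 → -a-> s3
  s3 = b.0 → -b-> s4
  s4 = 0 → (no moves)
Q's transition system — 5 states:
  t0 = a.a.(a.b.0 + 0) → -a-> t1
  t1 = a.(a.b.0 + 0) → -a-> t2
  t2 = a.b.0 + 0 → -a-> t3
  t3 = b.0 → -b-> t4
  t4 = 0 → (no moves)
Partition-refinement fixed point:
  B0 = {s0, t0}
  B1 = {s1, t1}
  B2 = {s2, t2}
  B3 = {s3, t3}
  B4 = {s4, t4}
s0 ∈ B0, t0 ∈ B0 → same block
Bisimilar ⇒ trace-equivalent.

traces(P) = traces(Q)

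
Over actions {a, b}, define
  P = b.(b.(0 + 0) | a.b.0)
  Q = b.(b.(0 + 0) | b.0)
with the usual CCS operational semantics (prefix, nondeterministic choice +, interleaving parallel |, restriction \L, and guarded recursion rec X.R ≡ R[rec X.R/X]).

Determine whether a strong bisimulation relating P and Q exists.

P ≁ Q

LTS(P): 7 reachable states
  s0 = b.(b.(0 + 0) | a.b.0) → ··b··> s1
  s1 = b.(0 + 0) | a.b.0 → ··a··> s2, ··b··> s3
  s2 = b.(0 + 0) | b.0 → ··b··> s4, ··b··> s5
  s3 = (0 + 0) | a.b.0 → ··a··> s4
  s4 = (0 + 0) | b.0 → ··b··> s6
  s5 = b.(0 + 0) | 0 → ··b··> s6
  s6 = (0 + 0) | 0 → ∅
LTS(Q): 5 reachable states
  t0 = b.(b.(0 + 0) | b.0) → ··b··> t1
  t1 = b.(0 + 0) | b.0 → ··b··> t2, ··b··> t3
  t2 = (0 + 0) | b.0 → ··b··> t4
  t3 = b.(0 + 0) | 0 → ··b··> t4
  t4 = (0 + 0) | 0 → ∅
Coarsest stable partition (strong bisimilarity classes):
  B0 = {s0}
  B1 = {s1}
  B2 = {s3}
  B3 = {s4, s5, t2, t3}
  B4 = {s6, t4}
  B5 = {s2, t1}
  B6 = {t0}
s0 ∈ B0, t0 ∈ B6 → different blocks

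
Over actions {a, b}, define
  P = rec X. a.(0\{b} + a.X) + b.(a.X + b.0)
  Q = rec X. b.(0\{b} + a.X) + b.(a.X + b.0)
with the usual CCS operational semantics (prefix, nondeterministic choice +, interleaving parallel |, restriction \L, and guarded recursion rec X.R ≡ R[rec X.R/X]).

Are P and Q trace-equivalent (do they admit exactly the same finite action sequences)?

Reachable graph of P (4 states):
  m0 = rec X. a.(0\{b} + a.X) + b.(a.X + b.0) :: =a=> m1, =b=> m2
  m1 = 0\{b} + a.(rec X. a.(0\{b} + a.X) + b.(a.X + b.0)) :: =a=> m0
  m2 = a.(rec X. a.(0\{b} + a.X) + b.(a.X + b.0)) + b.0 :: =a=> m0, =b=> m3
  m3 = 0 :: (no moves)
Reachable graph of Q (4 states):
  n0 = rec X. b.(0\{b} + a.X) + b.(a.X + b.0) :: =b=> n1, =b=> n2
  n1 = 0\{b} + a.(rec X. b.(0\{b} + a.X) + b.(a.X + b.0)) :: =a=> n0
  n2 = a.(rec X. b.(0\{b} + a.X) + b.(a.X + b.0)) + b.0 :: =a=> n0, =b=> n3
  n3 = 0 :: (no moves)
Run σ = ⟨a⟩ on P: start {m0}
  step 1 (a): {m1}
  ✓ P
Run σ = ⟨a⟩ on Q: start {n0}
  step 1 (a): ∅  — Q cannot continue

traces(P) ≠ traces(Q) — witness ⟨a⟩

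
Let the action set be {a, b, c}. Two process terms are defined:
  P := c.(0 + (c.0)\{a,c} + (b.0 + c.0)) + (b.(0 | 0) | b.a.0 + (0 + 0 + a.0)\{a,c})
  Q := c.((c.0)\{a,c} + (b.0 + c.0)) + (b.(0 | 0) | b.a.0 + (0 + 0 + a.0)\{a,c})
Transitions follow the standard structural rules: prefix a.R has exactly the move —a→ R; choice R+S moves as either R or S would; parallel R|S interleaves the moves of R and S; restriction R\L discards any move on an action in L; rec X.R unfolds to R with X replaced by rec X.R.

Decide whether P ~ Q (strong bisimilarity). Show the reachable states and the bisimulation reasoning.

Reachable graph of P (8 states):
  s0 = c.(0 + (c.0)\{a,c} + (b.0 + c.0)) + (b.(0 | 0) | b.a.0 + (0 + 0 + a.0)\{a,c}) has moves —b→ s1, —b→ s2, —c→ s3
  s1 = 0 | 0 | b.a.0 has moves —b→ s4
  s2 = b.(0 | 0) | a.0 has moves —a→ s5, —b→ s4
  s3 = 0 + (c.0)\{a,c} + (b.0 + c.0) has moves —b→ s6, —c→ s6
  s4 = 0 | 0 | a.0 has moves —a→ s7
  s5 = b.(0 | 0) | 0 has moves —b→ s7
  s6 = 0 has moves (no moves)
  s7 = 0 | 0 | 0 has moves (no moves)
Reachable graph of Q (8 states):
  t0 = c.((c.0)\{a,c} + (b.0 + c.0)) + (b.(0 | 0) | b.a.0 + (0 + 0 + a.0)\{a,c}) has moves —b→ t1, —b→ t2, —c→ t3
  t1 = 0 | 0 | b.a.0 has moves —b→ t4
  t2 = b.(0 | 0) | a.0 has moves —a→ t5, —b→ t4
  t3 = (c.0)\{a,c} + (b.0 + c.0) has moves —b→ t6, —c→ t6
  t4 = 0 | 0 | a.0 has moves —a→ t7
  t5 = b.(0 | 0) | 0 has moves —b→ t7
  t6 = 0 has moves (no moves)
  t7 = 0 | 0 | 0 has moves (no moves)
Partition-refinement fixed point:
  B0 = {s0, t0}
  B1 = {s3, t3}
  B2 = {s6, s7, t6, t7}
  B3 = {s1, t1}
  B4 = {s4, t4}
  B5 = {s2, t2}
  B6 = {s5, t5}
s0 ∈ B0, t0 ∈ B0 → same block

YES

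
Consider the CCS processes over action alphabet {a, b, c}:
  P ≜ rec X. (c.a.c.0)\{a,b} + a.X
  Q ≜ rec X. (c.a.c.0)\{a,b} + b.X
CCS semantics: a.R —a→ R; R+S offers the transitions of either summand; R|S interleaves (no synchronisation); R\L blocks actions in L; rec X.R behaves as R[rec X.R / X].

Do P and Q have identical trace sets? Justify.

traces(P) ≠ traces(Q) — witness ⟨a⟩

LTS(P): 2 reachable states
  u0 = rec X. (c.a.c.0)\{a,b} + a.X | —a→ u0, —c→ u1
  u1 = (a.c.0)\{a,b} | (no moves)
LTS(Q): 2 reachable states
  v0 = rec X. (c.a.c.0)\{a,b} + b.X | —b→ v0, —c→ v1
  v1 = (a.c.0)\{a,b} | (no moves)
Executing a from P (initial set {u0}):
  [1] a ⇒ {u0}
  — P admits the full trace.
Executing a from Q (initial set {v0}):
  [1] a ⇒ no successor for Q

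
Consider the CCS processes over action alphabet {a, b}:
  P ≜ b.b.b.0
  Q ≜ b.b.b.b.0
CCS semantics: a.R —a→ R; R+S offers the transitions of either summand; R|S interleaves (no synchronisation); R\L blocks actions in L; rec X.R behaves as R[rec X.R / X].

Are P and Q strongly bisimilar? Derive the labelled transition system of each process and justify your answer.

Reachable graph of P (4 states):
  s0 = b.b.b.0 → =b=> s1
  s1 = b.b.0 → =b=> s2
  s2 = b.0 → =b=> s3
  s3 = 0 → ·
Reachable graph of Q (5 states):
  t0 = b.b.b.b.0 → =b=> t1
  t1 = b.b.b.0 → =b=> t2
  t2 = b.b.0 → =b=> t3
  t3 = b.0 → =b=> t4
  t4 = 0 → ·
Coarsest stable partition (strong bisimilarity classes):
  B0 = {s0, t1}
  B1 = {s1, t2}
  B2 = {s2, t3}
  B3 = {s3, t4}
  B4 = {t0}
s0 ∈ B0, t0 ∈ B4 → different blocks

not bisimilar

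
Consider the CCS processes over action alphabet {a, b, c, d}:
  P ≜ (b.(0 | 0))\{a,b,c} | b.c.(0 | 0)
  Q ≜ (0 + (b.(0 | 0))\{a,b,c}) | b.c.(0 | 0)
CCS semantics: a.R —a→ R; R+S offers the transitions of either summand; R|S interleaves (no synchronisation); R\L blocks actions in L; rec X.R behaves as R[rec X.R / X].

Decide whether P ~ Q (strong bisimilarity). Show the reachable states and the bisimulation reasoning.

P's transition system — 3 states:
  m0 = (b.(0 | 0))\{a,b,c} | b.c.(0 | 0) | ··b··> m1
  m1 = (b.(0 | 0))\{a,b,c} | c.(0 | 0) | ··c··> m2
  m2 = (b.(0 | 0))\{a,b,c} | (0 | 0) | deadlocked
Q's transition system — 3 states:
  n0 = (0 + (b.(0 | 0))\{a,b,c}) | b.c.(0 | 0) | ··b··> n1
  n1 = (0 + (b.(0 | 0))\{a,b,c}) | c.(0 | 0) | ··c··> n2
  n2 = (0 + (b.(0 | 0))\{a,b,c}) | (0 | 0) | deadlocked
Partition-refinement fixed point:
  B0 = {m0, n0}
  B1 = {m1, n1}
  B2 = {m2, n2}
m0 ∈ B0, n0 ∈ B0 → same block

YES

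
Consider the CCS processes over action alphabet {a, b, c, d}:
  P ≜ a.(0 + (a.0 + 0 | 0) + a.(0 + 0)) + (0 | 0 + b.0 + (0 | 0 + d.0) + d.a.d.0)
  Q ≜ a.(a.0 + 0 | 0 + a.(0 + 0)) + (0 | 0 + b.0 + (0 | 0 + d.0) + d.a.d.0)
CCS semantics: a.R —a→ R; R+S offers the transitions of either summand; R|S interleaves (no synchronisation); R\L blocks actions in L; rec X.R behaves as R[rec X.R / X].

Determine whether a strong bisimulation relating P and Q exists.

bisimilar

P's transition system — 6 states:
  p0 = a.(0 + (a.0 + 0 | 0) + a.(0 + 0)) + (0 | 0 + b.0 + (0 | 0 + d.0) + d.a.d.0) → —a→ p1, —b→ p2, —d→ p2, —d→ p3
  p1 = 0 + (a.0 + 0 | 0) + a.(0 + 0) → —a→ p2, —a→ p4
  p2 = 0 → stopped
  p3 = a.d.0 → —a→ p5
  p4 = 0 + 0 → stopped
  p5 = d.0 → —d→ p2
Q's transition system — 6 states:
  q0 = a.(a.0 + 0 | 0 + a.(0 + 0)) + (0 | 0 + b.0 + (0 | 0 + d.0) + d.a.d.0) → —a→ q1, —b→ q2, —d→ q2, —d→ q3
  q1 = a.0 + 0 | 0 + a.(0 + 0) → —a→ q2, —a→ q4
  q2 = 0 → stopped
  q3 = a.d.0 → —a→ q5
  q4 = 0 + 0 → stopped
  q5 = d.0 → —d→ q2
Coarsest stable partition (strong bisimilarity classes):
  B0 = {p0, q0}
  B1 = {p3, q3}
  B2 = {p5, q5}
  B3 = {p2, p4, q2, q4}
  B4 = {p1, q1}
p0 ∈ B0, q0 ∈ B0 → same block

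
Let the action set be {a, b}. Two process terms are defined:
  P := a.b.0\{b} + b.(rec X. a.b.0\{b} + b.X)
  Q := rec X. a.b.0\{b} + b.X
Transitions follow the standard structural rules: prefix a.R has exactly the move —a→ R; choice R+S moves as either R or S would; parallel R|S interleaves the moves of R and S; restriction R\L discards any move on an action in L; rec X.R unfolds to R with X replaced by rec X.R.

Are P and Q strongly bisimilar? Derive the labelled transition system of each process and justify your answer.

LTS(P): 4 reachable states
  s0 = a.b.0\{b} + b.(rec X. a.b.0\{b} + b.X) | —a→ s1, —b→ s2
  s1 = b.0\{b} | —b→ s3
  s2 = rec X. a.b.0\{b} + b.X | —a→ s1, —b→ s2
  s3 = 0\{b} | stopped
LTS(Q): 3 reachable states
  t0 = rec X. a.b.0\{b} + b.X | —a→ t1, —b→ t0
  t1 = b.0\{b} | —b→ t2
  t2 = 0\{b} | stopped
Partition-refinement fixed point:
  B0 = {s0, s2, t0}
  B1 = {s1, t1}
  B2 = {s3, t2}
s0 ∈ B0, t0 ∈ B0 → same block

bisimilar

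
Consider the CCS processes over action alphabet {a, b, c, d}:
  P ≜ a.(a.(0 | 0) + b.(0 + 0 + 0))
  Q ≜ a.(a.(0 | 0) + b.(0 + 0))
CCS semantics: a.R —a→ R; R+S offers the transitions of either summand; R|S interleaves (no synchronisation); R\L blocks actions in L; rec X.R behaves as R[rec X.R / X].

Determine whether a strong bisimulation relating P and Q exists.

YES

LTS(P): 4 reachable states
  p0 = a.(a.(0 | 0) + b.(0 + 0 + 0)) | --a--▸ p1
  p1 = a.(0 | 0) + b.(0 + 0 + 0) | --a--▸ p2, --b--▸ p3
  p2 = 0 | 0 | ∅
  p3 = 0 + 0 + 0 | ∅
LTS(Q): 4 reachable states
  q0 = a.(a.(0 | 0) + b.(0 + 0)) | --a--▸ q1
  q1 = a.(0 | 0) + b.(0 + 0) | --a--▸ q2, --b--▸ q3
  q2 = 0 | 0 | ∅
  q3 = 0 + 0 | ∅
Bisimilarity quotient blocks:
  B0 = {p0, q0}
  B1 = {p1, q1}
  B2 = {p2, p3, q2, q3}
p0 ∈ B0, q0 ∈ B0 → same block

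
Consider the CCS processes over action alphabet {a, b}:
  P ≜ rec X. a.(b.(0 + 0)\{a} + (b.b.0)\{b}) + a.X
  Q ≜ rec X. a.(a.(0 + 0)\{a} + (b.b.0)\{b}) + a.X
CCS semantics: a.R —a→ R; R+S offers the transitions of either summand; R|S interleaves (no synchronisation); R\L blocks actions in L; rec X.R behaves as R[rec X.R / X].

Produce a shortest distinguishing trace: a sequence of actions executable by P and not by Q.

P's transition system — 3 states:
  s0 = rec X. a.(b.(0 + 0)\{a} + (b.b.0)\{b}) + a.X ⊢ —a→ s0, —a→ s1
  s1 = b.(0 + 0)\{a} + (b.b.0)\{b} ⊢ —b→ s2
  s2 = (0 + 0)\{a} ⊢ stopped
Q's transition system — 3 states:
  t0 = rec X. a.(a.(0 + 0)\{a} + (b.b.0)\{b}) + a.X ⊢ —a→ t0, —a→ t1
  t1 = a.(0 + 0)\{a} + (b.b.0)\{b} ⊢ —a→ t2
  t2 = (0 + 0)\{a} ⊢ stopped
Trace ⟨ab⟩ through P, begin at {s0}:
  [1] a ⇒ {s0, s1}
  [2] b ⇒ {s2}
  — P admits the full trace.
Trace ⟨ab⟩ through Q, begin at {t0}:
  [1] a ⇒ {t0, t1}
  [2] b ⇒ ∅  — Q cannot continue

ab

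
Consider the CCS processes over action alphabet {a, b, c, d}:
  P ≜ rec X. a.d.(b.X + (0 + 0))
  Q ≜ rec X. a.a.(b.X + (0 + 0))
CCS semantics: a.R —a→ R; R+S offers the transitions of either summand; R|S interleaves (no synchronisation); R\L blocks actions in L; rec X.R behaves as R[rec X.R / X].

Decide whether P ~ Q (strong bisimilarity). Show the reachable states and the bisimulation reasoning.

LTS(P): 3 reachable states
  s0 = rec X. a.d.(b.X + (0 + 0)) has moves —a→ s1
  s1 = d.(b.(rec X. a.d.(b.X + (0 + 0))) + (0 + 0)) has moves —d→ s2
  s2 = b.(rec X. a.d.(b.X + (0 + 0))) + (0 + 0) has moves —b→ s0
LTS(Q): 3 reachable states
  t0 = rec X. a.a.(b.X + (0 + 0)) has moves —a→ t1
  t1 = a.(b.(rec X. a.a.(b.X + (0 + 0))) + (0 + 0)) has moves —a→ t2
  t2 = b.(rec X. a.a.(b.X + (0 + 0))) + (0 + 0) has moves —b→ t0
Partition-refinement fixed point:
  B0 = {s0}
  B1 = {s1}
  B2 = {s2}
  B3 = {t0}
  B4 = {t1}
  B5 = {t2}
s0 ∈ B0, t0 ∈ B3 → different blocks

not bisimilar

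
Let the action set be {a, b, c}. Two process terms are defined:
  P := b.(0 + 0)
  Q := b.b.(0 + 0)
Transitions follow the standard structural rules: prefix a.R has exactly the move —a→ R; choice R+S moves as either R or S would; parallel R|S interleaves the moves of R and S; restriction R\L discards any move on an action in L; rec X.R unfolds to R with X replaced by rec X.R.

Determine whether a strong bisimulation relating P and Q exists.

Reachable graph of P (2 states):
  s0 = b.(0 + 0) ⊢ —b→ s1
  s1 = 0 + 0 ⊢ deadlocked
Reachable graph of Q (3 states):
  t0 = b.b.(0 + 0) ⊢ —b→ t1
  t1 = b.(0 + 0) ⊢ —b→ t2
  t2 = 0 + 0 ⊢ deadlocked
Partition-refinement fixed point:
  B0 = {s0, t1}
  B1 = {s1, t2}
  B2 = {t0}
s0 ∈ B0, t0 ∈ B2 → different blocks

P ≁ Q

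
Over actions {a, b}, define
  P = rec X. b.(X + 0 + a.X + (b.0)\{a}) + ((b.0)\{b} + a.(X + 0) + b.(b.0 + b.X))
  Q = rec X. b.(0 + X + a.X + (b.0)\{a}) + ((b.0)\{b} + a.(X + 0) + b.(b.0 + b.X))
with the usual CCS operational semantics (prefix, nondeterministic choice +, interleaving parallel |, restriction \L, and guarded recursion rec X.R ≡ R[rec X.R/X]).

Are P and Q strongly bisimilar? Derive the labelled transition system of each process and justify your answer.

Reachable graph of P (6 states):
  p0 = rec X. b.(X + 0 + a.X + (b.0)\{a}) + ((b.0)\{b} + a.(X + 0) + b.(b.0 + b.X)) ⊢ —a→ p1, —b→ p2, —b→ p3
  p1 = (rec X. b.(X + 0 + a.X + (b.0)\{a}) + ((b.0)\{b} + a.(X + 0) + b.(b.0 + b.X))) + 0 ⊢ —a→ p1, —b→ p2, —b→ p3
  p2 = (rec X. b.(X + 0 + a.X + (b.0)\{a}) + ((b.0)\{b} + a.(X + 0) + b.(b.0 + b.X))) + 0 + a.(rec X. b.(X + 0 + a.X + (b.0)\{a}) + ((b.0)\{b} + a.(X + 0) + b.(b.0 + b.X))) + (b.0)\{a} ⊢ —a→ p0, —a→ p1, —b→ p2, —b→ p3, —b→ p4
  p3 = b.0 + b.(rec X. b.(X + 0 + a.X + (b.0)\{a}) + ((b.0)\{b} + a.(X + 0) + b.(b.0 + b.X))) ⊢ —b→ p0, —b→ p5
  p4 = 0\{a} ⊢ (no moves)
  p5 = 0 ⊢ (no moves)
Reachable graph of Q (6 states):
  q0 = rec X. b.(0 + X + a.X + (b.0)\{a}) + ((b.0)\{b} + a.(X + 0) + b.(b.0 + b.X)) ⊢ —a→ q1, —b→ q2, —b→ q3
  q1 = (rec X. b.(0 + X + a.X + (b.0)\{a}) + ((b.0)\{b} + a.(X + 0) + b.(b.0 + b.X))) + 0 ⊢ —a→ q1, —b→ q2, —b→ q3
  q2 = 0 + (rec X. b.(0 + X + a.X + (b.0)\{a}) + ((b.0)\{b} + a.(X + 0) + b.(b.0 + b.X))) + a.(rec X. b.(0 + X + a.X + (b.0)\{a}) + ((b.0)\{b} + a.(X + 0) + b.(b.0 + b.X))) + (b.0)\{a} ⊢ —a→ q0, —a→ q1, —b→ q2, —b→ q3, —b→ q4
  q3 = b.0 + b.(rec X. b.(0 + X + a.X + (b.0)\{a}) + ((b.0)\{b} + a.(X + 0) + b.(b.0 + b.X))) ⊢ —b→ q0, —b→ q5
  q4 = 0\{a} ⊢ (no moves)
  q5 = 0 ⊢ (no moves)
Partition-refinement fixed point:
  B0 = {p0, p1, q0, q1}
  B1 = {p2, q2}
  B2 = {p3, q3}
  B3 = {p4, p5, q4, q5}
p0 ∈ B0, q0 ∈ B0 → same block

P ~ Q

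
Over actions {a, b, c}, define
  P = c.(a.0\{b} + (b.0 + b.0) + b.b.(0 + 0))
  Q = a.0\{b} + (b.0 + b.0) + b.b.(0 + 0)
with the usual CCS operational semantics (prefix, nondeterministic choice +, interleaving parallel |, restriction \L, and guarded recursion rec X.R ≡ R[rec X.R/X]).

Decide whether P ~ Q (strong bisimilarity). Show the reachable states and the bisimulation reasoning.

P ≁ Q

Reachable graph of P (6 states):
  u0 = c.(a.0\{b} + (b.0 + b.0) + b.b.(0 + 0)) | --c--▸ u1
  u1 = a.0\{b} + (b.0 + b.0) + b.b.(0 + 0) | --a--▸ u2, --b--▸ u3, --b--▸ u4
  u2 = 0\{b} | ∅
  u3 = 0 | ∅
  u4 = b.(0 + 0) | --b--▸ u5
  u5 = 0 + 0 | ∅
Reachable graph of Q (5 states):
  v0 = a.0\{b} + (b.0 + b.0) + b.b.(0 + 0) | --a--▸ v1, --b--▸ v2, --b--▸ v3
  v1 = 0\{b} | ∅
  v2 = 0 | ∅
  v3 = b.(0 + 0) | --b--▸ v4
  v4 = 0 + 0 | ∅
Bisimilarity quotient blocks:
  B0 = {u0}
  B1 = {u1, v0}
  B2 = {u4, v3}
  B3 = {u2, u3, u5, v1, v2, v4}
u0 ∈ B0, v0 ∈ B1 → different blocks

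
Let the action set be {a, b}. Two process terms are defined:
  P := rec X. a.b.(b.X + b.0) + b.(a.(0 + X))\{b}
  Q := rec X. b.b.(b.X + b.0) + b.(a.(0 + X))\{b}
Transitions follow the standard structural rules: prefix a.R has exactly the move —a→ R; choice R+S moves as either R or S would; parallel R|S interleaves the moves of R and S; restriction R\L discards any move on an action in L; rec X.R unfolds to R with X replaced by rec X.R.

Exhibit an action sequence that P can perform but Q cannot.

a

P's transition system — 7 states:
  m0 = rec X. a.b.(b.X + b.0) + b.(a.(0 + X))\{b} | --a--▸ m1, --b--▸ m2
  m1 = b.(b.(rec X. a.b.(b.X + b.0) + b.(a.(0 + X))\{b}) + b.0) | --b--▸ m3
  m2 = (a.(0 + (rec X. a.b.(b.X + b.0) + b.(a.(0 + X))\{b})))\{b} | --a--▸ m4
  m3 = b.(rec X. a.b.(b.X + b.0) + b.(a.(0 + X))\{b}) + b.0 | --b--▸ m0, --b--▸ m5
  m4 = (0 + (rec X. a.b.(b.X + b.0) + b.(a.(0 + X))\{b}))\{b} | --a--▸ m6
  m5 = 0 | (no moves)
  m6 = (b.(b.(rec X. a.b.(b.X + b.0) + b.(a.(0 + X))\{b}) + b.0))\{b} | (no moves)
Q's transition system — 6 states:
  n0 = rec X. b.b.(b.X + b.0) + b.(a.(0 + X))\{b} | --b--▸ n1, --b--▸ n2
  n1 = (a.(0 + (rec X. b.b.(b.X + b.0) + b.(a.(0 + X))\{b})))\{b} | --a--▸ n3
  n2 = b.(b.(rec X. b.b.(b.X + b.0) + b.(a.(0 + X))\{b}) + b.0) | --b--▸ n4
  n3 = (0 + (rec X. b.b.(b.X + b.0) + b.(a.(0 + X))\{b}))\{b} | (no moves)
  n4 = b.(rec X. b.b.(b.X + b.0) + b.(a.(0 + X))\{b}) + b.0 | --b--▸ n0, --b--▸ n5
  n5 = 0 | (no moves)
Run σ = ⟨a⟩ on P: start {m0}
  after a @ step 1: {m1}
  ✓ P
Run σ = ⟨a⟩ on Q: start {n0}
  after a @ step 1: ∅  — Q cannot continue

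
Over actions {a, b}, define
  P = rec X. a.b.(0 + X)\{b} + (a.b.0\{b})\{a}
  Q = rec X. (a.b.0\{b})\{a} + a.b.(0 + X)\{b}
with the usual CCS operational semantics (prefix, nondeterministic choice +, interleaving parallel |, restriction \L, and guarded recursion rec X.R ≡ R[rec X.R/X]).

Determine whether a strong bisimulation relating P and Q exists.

Reachable graph of P (4 states):
  m0 = rec X. a.b.(0 + X)\{b} + (a.b.0\{b})\{a} → ··a··> m1
  m1 = b.(0 + (rec X. a.b.(0 + X)\{b} + (a.b.0\{b})\{a}))\{b} → ··b··> m2
  m2 = (0 + (rec X. a.b.(0 + X)\{b} + (a.b.0\{b})\{a}))\{b} → ··a··> m3
  m3 = (b.(0 + (rec X. a.b.(0 + X)\{b} + (a.b.0\{b})\{a}))\{b})\{b} → stopped
Reachable graph of Q (4 states):
  n0 = rec X. (a.b.0\{b})\{a} + a.b.(0 + X)\{b} → ··a··> n1
  n1 = b.(0 + (rec X. (a.b.0\{b})\{a} + a.b.(0 + X)\{b}))\{b} → ··b··> n2
  n2 = (0 + (rec X. (a.b.0\{b})\{a} + a.b.(0 + X)\{b}))\{b} → ··a··> n3
  n3 = (b.(0 + (rec X. (a.b.0\{b})\{a} + a.b.(0 + X)\{b}))\{b})\{b} → stopped
Coarsest stable partition (strong bisimilarity classes):
  B0 = {m0, n0}
  B1 = {m1, n1}
  B2 = {m2, n2}
  B3 = {m3, n3}
m0 ∈ B0, n0 ∈ B0 → same block

bisimilar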